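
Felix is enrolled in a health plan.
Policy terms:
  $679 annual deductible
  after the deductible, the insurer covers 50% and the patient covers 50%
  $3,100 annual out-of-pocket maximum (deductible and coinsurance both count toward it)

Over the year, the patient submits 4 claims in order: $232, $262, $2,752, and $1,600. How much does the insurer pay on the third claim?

$1,283.50

Claim 1 — $232: all of it applies to the deductible. Patient owes $232 (running OOP $232). Plan pays $232 − $232 = $0.
Claim 2 — $262: fully absorbed by the deductible. Patient owes $262 (running OOP $494). Plan pays $262 − $262 = $0.
Claim 3 — $2,752: $185 to deductible, leaving $2,567; patient's 50% is $1,283.50. Patient pays $1,468.50; OOP now $1,962.50. Insurer: $2,752 − $1,468.50 = $1,283.50.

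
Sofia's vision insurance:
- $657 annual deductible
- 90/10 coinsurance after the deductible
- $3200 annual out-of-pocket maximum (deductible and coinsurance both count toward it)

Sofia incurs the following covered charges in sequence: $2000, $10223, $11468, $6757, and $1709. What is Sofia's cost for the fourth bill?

#1 ($2000): $657 to deductible, leaving $1343; member's 10% is $134.30. Cost to member: $791.30. OOP to date $791.30.
#2 ($10223): deductible met; 10% of $10223 = $1022.30. Member pays $1022.30; OOP now $1813.60.
#3 ($11468): deductible met; 10% of $11468 = $1146.80. Member pays $1146.80; OOP now $2960.40.
#4 ($6757): deductible met; 10% of $6757 = $675.70. Adding that to $2960.40 gives $3636.10, past the $3200 cap; member pays only $3200 − $2960.40 = $239.60.

$239.60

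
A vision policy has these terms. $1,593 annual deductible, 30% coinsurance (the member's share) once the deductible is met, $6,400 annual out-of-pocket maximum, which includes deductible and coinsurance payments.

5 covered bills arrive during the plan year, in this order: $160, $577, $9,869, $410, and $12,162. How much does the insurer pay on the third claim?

$6,309.10

#1 ($160): entire amount goes to the deductible. Member owes $160 (running OOP $160). Plan pays $160 − $160 = $0.
#2 ($577): all of it applies to the deductible. Member owes $577 (running OOP $737). Insurer: $577 − $577 = $0.
#3 ($9,869): $856 to deductible, leaving $9,013; coinsurance $9,013 × 30% = $2,703.90. Cost to member: $3,559.90. OOP to date $4,296.90. Insurer: $9,869 − $3,559.90 = $6,309.10.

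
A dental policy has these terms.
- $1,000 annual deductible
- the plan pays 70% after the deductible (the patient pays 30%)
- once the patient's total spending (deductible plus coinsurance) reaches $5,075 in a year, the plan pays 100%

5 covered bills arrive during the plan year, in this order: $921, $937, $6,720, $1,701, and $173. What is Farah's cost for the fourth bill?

Claim 1 — $921: fully absorbed by the deductible. Patient owes $921 (running OOP $921).
Claim 2 — $937: deductible takes $79, $858 remains; patient's 30% is $257.40. Patient owes $336.40 (running OOP $1,257.40).
Claim 3 — $6,720: deductible met; 30% of $6,720 = $2,016. Cost to patient: $2,016. OOP to date $3,273.40.
Claim 4 — $1,701: 30% coinsurance on $1,701 = $510.30. Cost to patient: $510.30. OOP to date $3,783.70.

$510.30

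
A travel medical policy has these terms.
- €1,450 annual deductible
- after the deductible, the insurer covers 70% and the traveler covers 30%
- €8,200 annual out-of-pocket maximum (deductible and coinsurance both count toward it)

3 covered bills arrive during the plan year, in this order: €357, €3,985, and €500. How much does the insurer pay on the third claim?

€350

Bill 1, €357: fully absorbed by the deductible. Traveler owes €357 (running OOP €357). Plan pays €357 − €357 = €0.
Bill 2, €3,985: €1,093 finishes the deductible; €2,892 goes to coinsurance; coinsurance €2,892 × 30% = €867.60. Traveler owes €1,960.60 (running OOP €2,317.60). Insurer: €3,985 − €1,960.60 = €2,024.40.
Bill 3, €500: deductible met; 30% of €500 = €150. Cost to traveler: €150. OOP to date €2,467.60. Plan pays €500 − €150 = €350.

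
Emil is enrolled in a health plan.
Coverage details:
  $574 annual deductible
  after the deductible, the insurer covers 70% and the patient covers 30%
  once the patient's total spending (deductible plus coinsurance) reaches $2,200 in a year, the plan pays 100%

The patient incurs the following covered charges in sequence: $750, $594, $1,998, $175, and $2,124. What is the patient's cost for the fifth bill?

$637.20

Claim 1 ($750): deductible takes $574, $176 remains; coinsurance $176 × 30% = $52.80. Cost to patient: $626.80. OOP to date $626.80.
Claim 2 ($594): deductible met; 30% of $594 = $178.20. Patient owes $178.20 (running OOP $805).
Claim 3 ($1,998): deductible met; 30% of $1,998 = $599.40. Patient pays $599.40; OOP now $1,404.40.
Claim 4 ($175): deductible already satisfied, so patient's share is 30% × $175 = $52.50. Cost to patient: $52.50. OOP to date $1,456.90.
Claim 5 ($2,124): 30% coinsurance on $2,124 = $637.20. Cost to patient: $637.20. OOP to date $2,094.10.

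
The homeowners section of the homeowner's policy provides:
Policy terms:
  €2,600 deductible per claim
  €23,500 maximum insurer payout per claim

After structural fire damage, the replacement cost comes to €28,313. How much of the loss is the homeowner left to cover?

Subtract the deductible: €28,313 − €2,600 = €25,713.
The €23,500 per-incident cap binds; insurer pays €23,500.
Out of pocket: €28,313 − €23,500 = €4,813.

€4,813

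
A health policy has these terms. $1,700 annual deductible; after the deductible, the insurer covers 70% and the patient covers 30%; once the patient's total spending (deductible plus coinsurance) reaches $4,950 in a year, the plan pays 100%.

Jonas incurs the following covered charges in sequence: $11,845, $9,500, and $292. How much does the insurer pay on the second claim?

Bill 1, $11,845: deductible takes $1,700, $10,145 remains; patient's 30% is $3,043.50. Patient owes $4,743.50 (running OOP $4,743.50). Insurer: $11,845 − $4,743.50 = $7,101.50.
Bill 2, $9,500: 30% coinsurance on $9,500 = $2,850. OOP would hit $7,593.50 > $4,950, so the cap limits the patient to $4,950 − $4,743.50 = $206.50. Plan pays $9,500 − $206.50 = $9,293.50.

$9,293.50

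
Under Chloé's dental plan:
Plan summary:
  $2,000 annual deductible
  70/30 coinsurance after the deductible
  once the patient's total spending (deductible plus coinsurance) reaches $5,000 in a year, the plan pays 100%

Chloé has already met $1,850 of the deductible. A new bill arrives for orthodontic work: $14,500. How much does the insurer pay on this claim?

Remaining deductible: $2,000 − $1,850 = $150.
The remaining $14,350 (= $14,500 − $150) moves to coinsurance.
30% of $14,350 = $4,305 falls to the patient.
So the patient owes $150 + $4,305 = $4,455 before any cap.
Adding $4,455 to the $1,850 already spent would give $6,305, which exceeds the $5,000 cap; the patient pays just $5,000 − $1,850 = $3,150.
Insurer pays the balance: $14,500 − $3,150 = $11,350.

$11,350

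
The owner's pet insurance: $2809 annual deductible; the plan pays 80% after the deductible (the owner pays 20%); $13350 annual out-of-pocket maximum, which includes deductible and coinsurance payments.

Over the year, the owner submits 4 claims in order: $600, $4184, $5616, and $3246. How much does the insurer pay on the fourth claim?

$2596.80

#1 ($600): entire amount goes to the deductible. Owner owes $600 (running OOP $600). Insurer: $600 − $600 = $0.
#2 ($4184): deductible takes $2209, $1975 remains; owner's 20% is $395. Cost to owner: $2604. OOP to date $3204. Insurer: $4184 − $2604 = $1580.
#3 ($5616): deductible met; 20% of $5616 = $1123.20. Cost to owner: $1123.20. OOP to date $4327.20. Insurer: $5616 − $1123.20 = $4492.80.
#4 ($3246): 20% coinsurance on $3246 = $649.20. Cost to owner: $649.20. OOP to date $4976.40. Plan pays $3246 − $649.20 = $2596.80.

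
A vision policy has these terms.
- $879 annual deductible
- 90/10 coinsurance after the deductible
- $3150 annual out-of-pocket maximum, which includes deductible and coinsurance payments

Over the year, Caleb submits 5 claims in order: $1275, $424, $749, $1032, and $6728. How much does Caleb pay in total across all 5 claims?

$1811.90

#1 ($1275): $879 to deductible, leaving $396; member's 10% is $39.60. Cost to member: $918.60. OOP to date $918.60.
#2 ($424): 10% coinsurance on $424 = $42.40. Cost to member: $42.40. OOP to date $961.
#3 ($749): deductible met; 10% of $749 = $74.90. Member pays $74.90; OOP now $1035.90.
#4 ($1032): deductible met; 10% of $1032 = $103.20. Member pays $103.20; OOP now $1139.10.
#5 ($6728): deductible met; 10% of $6728 = $672.80. Cost to member: $672.80. OOP to date $1811.90.
Total paid by the member: $918.60 + $42.40 + $74.90 + $103.20 + $672.80 = $1811.90.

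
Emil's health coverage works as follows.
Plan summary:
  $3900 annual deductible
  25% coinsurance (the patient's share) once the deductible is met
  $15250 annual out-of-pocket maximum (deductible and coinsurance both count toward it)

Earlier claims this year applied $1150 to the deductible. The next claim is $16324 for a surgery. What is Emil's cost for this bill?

$6143.50

Deductible still to meet: $3900 − $1150 = $2750.
That leaves $16324 − $2750 = $13574 for coinsurance.
25% of $13574 = $3393.50 falls to the patient.
So the patient owes $2750 + $3393.50 = $6143.50 before any cap.
Cumulative spending $1150 + $6143.50 = $7293.50 stays under the $15250 maximum.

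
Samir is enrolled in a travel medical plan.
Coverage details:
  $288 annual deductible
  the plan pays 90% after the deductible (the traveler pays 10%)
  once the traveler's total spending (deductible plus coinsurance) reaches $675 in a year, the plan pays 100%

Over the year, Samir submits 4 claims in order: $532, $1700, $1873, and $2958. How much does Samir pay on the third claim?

Claim 1 — $532: deductible takes $288, $244 remains; traveler's 10% is $24.40. Traveler pays $312.40; OOP now $312.40.
Claim 2 — $1700: deductible met; 10% of $1700 = $170. Traveler owes $170 (running OOP $482.40).
Claim 3 — $1873: deductible already satisfied, so traveler's share is 10% × $1873 = $187.30. Cost to traveler: $187.30. OOP to date $669.70.

$187.30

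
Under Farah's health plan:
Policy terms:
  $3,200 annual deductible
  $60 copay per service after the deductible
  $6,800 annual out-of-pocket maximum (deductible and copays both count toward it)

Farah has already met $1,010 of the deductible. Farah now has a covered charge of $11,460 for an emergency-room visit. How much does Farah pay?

$2,250

Deductible still to meet: $3,200 − $1,010 = $2,190.
The remaining $9,270 (= $11,460 − $2,190) moves to the copay.
Copay on this service: $60.
So the patient owes $2,190 + $60 = $2,250 before any cap.
Total out-of-pocket so far would be $1,010 + $2,250 = $3,260, below the $6,800 cap — no reduction.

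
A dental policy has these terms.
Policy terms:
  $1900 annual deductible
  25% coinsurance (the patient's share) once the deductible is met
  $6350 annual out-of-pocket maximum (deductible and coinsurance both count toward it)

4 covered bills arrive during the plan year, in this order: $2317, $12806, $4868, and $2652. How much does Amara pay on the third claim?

Bill 1, $2317: $1900 finishes the deductible; $417 goes to coinsurance; 25% of $417 = $104.25. Patient pays $2004.25; OOP now $2004.25.
Bill 2, $12806: deductible met; 25% of $12806 = $3201.50. Cost to patient: $3201.50. OOP to date $5205.75.
Bill 3, $4868: deductible met; 25% of $4868 = $1217. Adding that to $5205.75 gives $6422.75, past the $6350 cap; patient pays only $6350 − $5205.75 = $1144.25.

$1144.25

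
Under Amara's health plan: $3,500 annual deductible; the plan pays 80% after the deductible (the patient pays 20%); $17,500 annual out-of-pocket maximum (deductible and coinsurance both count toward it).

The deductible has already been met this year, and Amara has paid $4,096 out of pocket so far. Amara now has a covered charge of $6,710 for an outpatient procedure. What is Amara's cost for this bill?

The deductible is already satisfied, so the full bill goes to coinsurance.
20% of $6,710 = $1,342 falls to the patient.
Cumulative spending $4,096 + $1,342 = $5,438 stays under the $17,500 maximum.

$1,342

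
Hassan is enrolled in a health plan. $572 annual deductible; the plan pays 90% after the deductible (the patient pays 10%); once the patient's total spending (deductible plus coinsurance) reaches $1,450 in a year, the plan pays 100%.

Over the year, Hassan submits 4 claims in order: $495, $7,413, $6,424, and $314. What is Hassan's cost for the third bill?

$144.40

Claim 1 — $495: fully absorbed by the deductible. Patient owes $495 (running OOP $495).
Claim 2 — $7,413: $77 to deductible, leaving $7,336; patient's 10% is $733.60. Patient pays $810.60; OOP now $1,305.60.
Claim 3 — $6,424: 10% coinsurance on $6,424 = $642.40. That would push OOP to $1,948, over the $1,450 cap, so patient pays $1,450 − $1,305.60 = $144.40.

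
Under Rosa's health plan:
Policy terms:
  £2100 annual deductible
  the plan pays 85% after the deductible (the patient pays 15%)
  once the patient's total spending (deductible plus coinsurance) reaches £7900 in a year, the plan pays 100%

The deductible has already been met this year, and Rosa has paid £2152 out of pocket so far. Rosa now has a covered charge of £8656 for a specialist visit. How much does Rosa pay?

£1298.40

The deductible is already satisfied, so the full bill goes to coinsurance.
15% of £8656 = £1298.40 falls to the patient.
Total out-of-pocket so far would be £2152 + £1298.40 = £3450.40, below the £7900 cap — no reduction.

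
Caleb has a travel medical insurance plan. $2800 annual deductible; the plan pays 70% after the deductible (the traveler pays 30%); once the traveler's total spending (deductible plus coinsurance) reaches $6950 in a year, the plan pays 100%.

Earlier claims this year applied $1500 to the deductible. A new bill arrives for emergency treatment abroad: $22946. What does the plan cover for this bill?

$17496

Deductible still to meet: $2800 − $1500 = $1300.
After the $1300 deductible portion, $22946 − $1300 = $21646 is subject to coinsurance.
Traveler's 30% share of $21646 is $6493.80.
So the traveler owes $1300 + $6493.80 = $7793.80 before any cap.
That would bring total out-of-pocket to $9293.80, past the $6950 cap. The traveler is capped at $6950 − $1500 = $5450 on this claim.
The plan picks up $22946 − $5450 = $17496.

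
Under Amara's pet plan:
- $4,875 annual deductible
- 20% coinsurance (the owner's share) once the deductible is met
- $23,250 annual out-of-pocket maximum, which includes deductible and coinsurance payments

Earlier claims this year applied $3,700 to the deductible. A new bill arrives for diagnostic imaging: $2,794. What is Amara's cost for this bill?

$1,498.80

$3,700 of the $4,875 deductible is already met, leaving $1,175.
The remaining $1,619 (= $2,794 − $1,175) moves to coinsurance.
20% of $1,619 = $323.80 falls to the owner.
So the owner owes $1,175 + $323.80 = $1,498.80 before any cap.
Year-to-date out-of-pocket becomes $3,700 + $1,498.80 = $5,198.80, still under the $23,250 maximum, so no cap applies.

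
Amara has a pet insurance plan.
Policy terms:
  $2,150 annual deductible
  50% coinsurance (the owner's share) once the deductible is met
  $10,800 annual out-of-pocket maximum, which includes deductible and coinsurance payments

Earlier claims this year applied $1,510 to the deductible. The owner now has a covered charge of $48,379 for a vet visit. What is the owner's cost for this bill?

$9,290

$1,510 of the $2,150 deductible is already met, leaving $640.
That leaves $48,379 − $640 = $47,739 for coinsurance.
50% of $47,739 = $23,869.50 falls to the owner.
So the owner owes $640 + $23,869.50 = $24,509.50 before any cap.
Adding $24,509.50 to the $1,510 already spent would give $26,019.50, which exceeds the $10,800 cap; the owner pays just $10,800 − $1,510 = $9,290.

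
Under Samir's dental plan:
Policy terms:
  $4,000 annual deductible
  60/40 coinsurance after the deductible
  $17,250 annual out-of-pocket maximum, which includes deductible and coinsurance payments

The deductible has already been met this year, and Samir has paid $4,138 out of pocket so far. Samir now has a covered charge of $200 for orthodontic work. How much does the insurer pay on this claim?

The deductible is already satisfied, so the full bill goes to coinsurance.
Patient's 40% share of $200 is $80.
Cumulative spending $4,138 + $80 = $4,218 stays under the $17,250 maximum.
The insurer covers the remainder: $200 − $80 = $120.

$120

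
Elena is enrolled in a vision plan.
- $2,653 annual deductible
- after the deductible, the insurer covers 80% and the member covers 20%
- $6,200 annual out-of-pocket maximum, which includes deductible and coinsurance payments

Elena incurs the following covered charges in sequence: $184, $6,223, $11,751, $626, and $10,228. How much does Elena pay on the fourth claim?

Claim 1 — $184: all of it applies to the deductible. Member owes $184 (running OOP $184).
Claim 2 — $6,223: $2,469 finishes the deductible; $3,754 goes to coinsurance; member's 20% is $750.80. Cost to member: $3,219.80. OOP to date $3,403.80.
Claim 3 — $11,751: deductible met; 20% of $11,751 = $2,350.20. Member owes $2,350.20 (running OOP $5,754).
Claim 4 — $626: deductible already satisfied, so member's share is 20% × $626 = $125.20. Cost to member: $125.20. OOP to date $5,879.20.

$125.20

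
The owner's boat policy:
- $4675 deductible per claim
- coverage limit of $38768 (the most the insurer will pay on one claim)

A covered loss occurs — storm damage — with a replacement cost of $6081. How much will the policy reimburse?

$1406

After the deductible, $6081 − $4675 = $1406 remains.
That's under the $38768 cap, so the insurer reimburses the full $1406.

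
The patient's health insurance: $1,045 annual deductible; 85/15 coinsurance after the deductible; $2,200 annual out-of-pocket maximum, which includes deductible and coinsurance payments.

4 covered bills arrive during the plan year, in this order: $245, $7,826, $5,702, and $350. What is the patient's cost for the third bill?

Bill 1, $245: fully absorbed by the deductible. Patient owes $245 (running OOP $245).
Bill 2, $7,826: deductible takes $800, $7,026 remains; 15% of $7,026 = $1,053.90. Patient pays $1,853.90; OOP now $2,098.90.
Bill 3, $5,702: 15% coinsurance on $5,702 = $855.30. OOP would hit $2,954.20 > $2,200, so the cap limits the patient to $2,200 − $2,098.90 = $101.10.

$101.10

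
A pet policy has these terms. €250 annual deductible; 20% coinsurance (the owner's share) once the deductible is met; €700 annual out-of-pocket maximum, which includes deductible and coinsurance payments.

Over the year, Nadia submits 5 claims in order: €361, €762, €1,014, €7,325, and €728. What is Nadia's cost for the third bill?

€202.80

Bill 1, €361: deductible takes €250, €111 remains; owner's 20% is €22.20. Owner owes €272.20 (running OOP €272.20).
Bill 2, €762: deductible met; 20% of €762 = €152.40. Owner owes €152.40 (running OOP €424.60).
Bill 3, €1,014: deductible already satisfied, so owner's share is 20% × €1,014 = €202.80. Cost to owner: €202.80. OOP to date €627.40.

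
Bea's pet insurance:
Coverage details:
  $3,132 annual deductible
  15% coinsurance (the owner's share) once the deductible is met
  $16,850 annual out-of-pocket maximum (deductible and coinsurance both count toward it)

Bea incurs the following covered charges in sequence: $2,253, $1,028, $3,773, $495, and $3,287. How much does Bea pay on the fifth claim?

$493.05

Bill 1, $2,253: all of it applies to the deductible. Owner owes $2,253 (running OOP $2,253).
Bill 2, $1,028: $879 to deductible, leaving $149; coinsurance $149 × 15% = $22.35. Owner pays $901.35; OOP now $3,154.35.
Bill 3, $3,773: deductible already satisfied, so owner's share is 15% × $3,773 = $565.95. Owner owes $565.95 (running OOP $3,720.30).
Bill 4, $495: deductible already satisfied, so owner's share is 15% × $495 = $74.25. Owner pays $74.25; OOP now $3,794.55.
Bill 5, $3,287: deductible already satisfied, so owner's share is 15% × $3,287 = $493.05. Owner owes $493.05 (running OOP $4,287.60).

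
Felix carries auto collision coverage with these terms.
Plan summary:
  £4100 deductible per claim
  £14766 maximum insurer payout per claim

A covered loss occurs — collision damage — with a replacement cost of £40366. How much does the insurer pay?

£14766

Less the £4100 deductible: £40366 − £4100 = £36266.
The £14766 per-incident cap binds; insurer pays £14766.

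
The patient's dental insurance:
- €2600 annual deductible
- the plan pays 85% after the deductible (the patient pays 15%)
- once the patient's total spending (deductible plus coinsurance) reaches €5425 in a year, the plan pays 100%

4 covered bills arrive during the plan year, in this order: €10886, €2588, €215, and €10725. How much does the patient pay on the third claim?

€32.25

Claim 1 (€10886): deductible takes €2600, €8286 remains; coinsurance €8286 × 15% = €1242.90. Cost to patient: €3842.90. OOP to date €3842.90.
Claim 2 (€2588): 15% coinsurance on €2588 = €388.20. Cost to patient: €388.20. OOP to date €4231.10.
Claim 3 (€215): 15% coinsurance on €215 = €32.25. Cost to patient: €32.25. OOP to date €4263.35.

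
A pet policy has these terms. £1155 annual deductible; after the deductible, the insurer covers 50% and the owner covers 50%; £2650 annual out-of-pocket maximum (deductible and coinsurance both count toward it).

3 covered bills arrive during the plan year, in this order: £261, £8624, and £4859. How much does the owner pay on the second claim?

£2389

Bill 1, £261: all of it applies to the deductible. Owner owes £261 (running OOP £261).
Bill 2, £8624: £894 to deductible, leaving £7730; coinsurance £7730 × 50% = £3865. Deductible plus coinsurance: £894 + £3865 = £4759. That would push OOP to £5020, over the £2650 cap, so owner pays £2650 − £261 = £2389.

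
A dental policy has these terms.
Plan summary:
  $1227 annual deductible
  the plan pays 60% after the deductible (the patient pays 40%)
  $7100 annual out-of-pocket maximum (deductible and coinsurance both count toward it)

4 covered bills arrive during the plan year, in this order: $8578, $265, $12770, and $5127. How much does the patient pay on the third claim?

Bill 1, $8578: $1227 to deductible, leaving $7351; coinsurance $7351 × 40% = $2940.40. Patient owes $4167.40 (running OOP $4167.40).
Bill 2, $265: deductible met; 40% of $265 = $106. Cost to patient: $106. OOP to date $4273.40.
Bill 3, $12770: deductible already satisfied, so patient's share is 40% × $12770 = $5108. OOP would hit $9381.40 > $7100, so the cap limits the patient to $7100 − $4273.40 = $2826.60.

$2826.60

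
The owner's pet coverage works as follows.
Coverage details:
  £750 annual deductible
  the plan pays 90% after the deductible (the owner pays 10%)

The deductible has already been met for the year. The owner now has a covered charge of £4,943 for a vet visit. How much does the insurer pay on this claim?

The deductible is already satisfied, so the full bill goes to coinsurance.
Coinsurance: £4,943 × 10% = £494.30.
The insurer covers the remainder: £4,943 − £494.30 = £4,448.70.

£4,448.70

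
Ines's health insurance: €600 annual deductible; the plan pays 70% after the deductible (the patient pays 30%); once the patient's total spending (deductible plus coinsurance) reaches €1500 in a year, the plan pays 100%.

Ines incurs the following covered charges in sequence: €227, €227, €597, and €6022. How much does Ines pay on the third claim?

€281.30

Bill 1, €227: fully absorbed by the deductible. Patient owes €227 (running OOP €227).
Bill 2, €227: fully absorbed by the deductible. Patient owes €227 (running OOP €454).
Bill 3, €597: €146 finishes the deductible; €451 goes to coinsurance; coinsurance €451 × 30% = €135.30. Patient pays €281.30; OOP now €735.30.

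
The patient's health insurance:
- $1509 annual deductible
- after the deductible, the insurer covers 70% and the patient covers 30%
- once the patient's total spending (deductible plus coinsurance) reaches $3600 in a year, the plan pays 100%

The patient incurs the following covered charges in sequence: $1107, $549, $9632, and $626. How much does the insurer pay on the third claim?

Bill 1, $1107: fully absorbed by the deductible. Patient pays $1107; OOP now $1107. Plan pays $1107 − $1107 = $0.
Bill 2, $549: $402 finishes the deductible; $147 goes to coinsurance; patient's 30% is $44.10. Patient pays $446.10; OOP now $1553.10. Plan pays $549 − $446.10 = $102.90.
Bill 3, $9632: deductible met; 30% of $9632 = $2889.60. Adding that to $1553.10 gives $4442.70, past the $3600 cap; patient pays only $3600 − $1553.10 = $2046.90. Insurer: $9632 − $2046.90 = $7585.10.

$7585.10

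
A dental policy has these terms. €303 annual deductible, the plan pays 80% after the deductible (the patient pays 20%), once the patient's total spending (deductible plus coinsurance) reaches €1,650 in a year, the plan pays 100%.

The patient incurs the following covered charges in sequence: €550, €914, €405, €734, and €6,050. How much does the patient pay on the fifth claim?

Claim 1 — €550: €303 to deductible, leaving €247; 20% of €247 = €49.40. Patient pays €352.40; OOP now €352.40.
Claim 2 — €914: 20% coinsurance on €914 = €182.80. Cost to patient: €182.80. OOP to date €535.20.
Claim 3 — €405: deductible met; 20% of €405 = €81. Patient pays €81; OOP now €616.20.
Claim 4 — €734: 20% coinsurance on €734 = €146.80. Cost to patient: €146.80. OOP to date €763.
Claim 5 — €6,050: deductible already satisfied, so patient's share is 20% × €6,050 = €1,210. Adding that to €763 gives €1,973, past the €1,650 cap; patient pays only €1,650 − €763 = €887.

€887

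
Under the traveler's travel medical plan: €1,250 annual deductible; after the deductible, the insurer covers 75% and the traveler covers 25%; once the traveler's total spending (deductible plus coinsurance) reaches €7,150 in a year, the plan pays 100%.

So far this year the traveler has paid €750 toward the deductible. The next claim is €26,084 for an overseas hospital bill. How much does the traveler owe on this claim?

€6,400

Deductible still to meet: €1,250 − €750 = €500.
After the €500 deductible portion, €26,084 − €500 = €25,584 is subject to coinsurance.
Coinsurance: €25,584 × 25% = €6,396.
Traveler responsibility before any cap: €500 + €6,396 = €6,896.
That would bring total out-of-pocket to €7,646, past the €7,150 cap. The traveler is capped at €7,150 − €750 = €6,400 on this claim.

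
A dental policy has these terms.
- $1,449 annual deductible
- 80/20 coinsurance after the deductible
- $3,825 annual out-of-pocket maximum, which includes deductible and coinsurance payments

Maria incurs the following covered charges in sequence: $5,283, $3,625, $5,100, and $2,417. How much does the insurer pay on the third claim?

$4,215.80

Claim 1 ($5,283): $1,449 finishes the deductible; $3,834 goes to coinsurance; coinsurance $3,834 × 20% = $766.80. Cost to patient: $2,215.80. OOP to date $2,215.80. Plan pays $5,283 − $2,215.80 = $3,067.20.
Claim 2 ($3,625): deductible met; 20% of $3,625 = $725. Patient pays $725; OOP now $2,940.80. Insurer: $3,625 − $725 = $2,900.
Claim 3 ($5,100): deductible already satisfied, so patient's share is 20% × $5,100 = $1,020. Adding that to $2,940.80 gives $3,960.80, past the $3,825 cap; patient pays only $3,825 − $2,940.80 = $884.20. Insurer: $5,100 − $884.20 = $4,215.80.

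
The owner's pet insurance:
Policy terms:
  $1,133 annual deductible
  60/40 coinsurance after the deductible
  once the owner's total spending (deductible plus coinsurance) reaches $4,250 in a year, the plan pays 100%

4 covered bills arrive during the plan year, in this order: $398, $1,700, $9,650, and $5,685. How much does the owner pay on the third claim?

Bill 1, $398: entire amount goes to the deductible. Cost to owner: $398. OOP to date $398.
Bill 2, $1,700: $735 to deductible, leaving $965; 40% of $965 = $386. Cost to owner: $1,121. OOP to date $1,519.
Bill 3, $9,650: deductible already satisfied, so owner's share is 40% × $9,650 = $3,860. Adding that to $1,519 gives $5,379, past the $4,250 cap; owner pays only $4,250 − $1,519 = $2,731.

$2,731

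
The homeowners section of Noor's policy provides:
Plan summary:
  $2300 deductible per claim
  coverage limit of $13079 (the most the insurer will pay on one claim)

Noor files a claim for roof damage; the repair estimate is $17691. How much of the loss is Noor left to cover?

After the deductible, $17691 − $2300 = $15391 remains.
$15391 exceeds the $13079 limit, so the insurer pays the limit: $13079.
Homeowner's share is the uncovered remainder: $17691 − $13079 = $4612.

$4612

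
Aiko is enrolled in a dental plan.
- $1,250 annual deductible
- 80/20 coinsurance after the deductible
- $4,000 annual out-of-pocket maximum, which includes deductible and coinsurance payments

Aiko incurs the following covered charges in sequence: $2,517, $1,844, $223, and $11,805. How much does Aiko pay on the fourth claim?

$2,083.20

Claim 1 — $2,517: deductible takes $1,250, $1,267 remains; coinsurance $1,267 × 20% = $253.40. Patient owes $1,503.40 (running OOP $1,503.40).
Claim 2 — $1,844: 20% coinsurance on $1,844 = $368.80. Patient pays $368.80; OOP now $1,872.20.
Claim 3 — $223: 20% coinsurance on $223 = $44.60. Patient owes $44.60 (running OOP $1,916.80).
Claim 4 — $11,805: deductible met; 20% of $11,805 = $2,361. That would push OOP to $4,277.80, over the $4,000 cap, so patient pays $4,000 − $1,916.80 = $2,083.20.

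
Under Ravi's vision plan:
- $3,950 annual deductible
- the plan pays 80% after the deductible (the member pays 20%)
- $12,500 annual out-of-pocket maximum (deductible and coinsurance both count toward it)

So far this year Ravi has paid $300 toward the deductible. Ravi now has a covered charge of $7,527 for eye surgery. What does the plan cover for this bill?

$3,101.60

$300 of the $3,950 deductible is already met, leaving $3,650.
After the $3,650 deductible portion, $7,527 − $3,650 = $3,877 is subject to coinsurance.
Member's 20% share of $3,877 is $775.40.
That puts the member's cost at $3,650 + $775.40 = $4,425.40 before any cap.
Total out-of-pocket so far would be $300 + $4,425.40 = $4,725.40, below the $12,500 cap — no reduction.
The insurer covers the remainder: $7,527 − $4,425.40 = $3,101.60.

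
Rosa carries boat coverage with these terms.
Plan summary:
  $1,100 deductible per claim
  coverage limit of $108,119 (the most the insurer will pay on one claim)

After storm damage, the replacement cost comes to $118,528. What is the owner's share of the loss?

$10,409

After the deductible, $118,528 − $1,100 = $117,428 remains.
The $108,119 per-incident cap binds; insurer pays $108,119.
Out of pocket: $118,528 − $108,119 = $10,409.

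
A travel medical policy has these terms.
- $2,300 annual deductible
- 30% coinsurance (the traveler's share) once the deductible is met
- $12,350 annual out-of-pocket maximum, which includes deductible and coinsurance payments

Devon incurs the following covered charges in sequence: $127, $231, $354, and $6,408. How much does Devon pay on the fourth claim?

$3,034

#1 ($127): fully absorbed by the deductible. Cost to traveler: $127. OOP to date $127.
#2 ($231): all of it applies to the deductible. Traveler owes $231 (running OOP $358).
#3 ($354): all of it applies to the deductible. Traveler pays $354; OOP now $712.
#4 ($6,408): deductible takes $1,588, $4,820 remains; coinsurance $4,820 × 30% = $1,446. Traveler owes $3,034 (running OOP $3,746).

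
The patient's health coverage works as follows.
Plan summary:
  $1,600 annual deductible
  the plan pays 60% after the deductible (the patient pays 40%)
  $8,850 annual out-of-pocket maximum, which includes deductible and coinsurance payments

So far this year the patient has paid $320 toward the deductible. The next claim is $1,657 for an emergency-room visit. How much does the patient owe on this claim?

$1,430.80

$320 of the $1,600 deductible is already met, leaving $1,280.
That leaves $1,657 − $1,280 = $377 for coinsurance.
Coinsurance: $377 × 40% = $150.80.
Patient responsibility before any cap: $1,280 + $150.80 = $1,430.80.
Total out-of-pocket so far would be $320 + $1,430.80 = $1,750.80, below the $8,850 cap — no reduction.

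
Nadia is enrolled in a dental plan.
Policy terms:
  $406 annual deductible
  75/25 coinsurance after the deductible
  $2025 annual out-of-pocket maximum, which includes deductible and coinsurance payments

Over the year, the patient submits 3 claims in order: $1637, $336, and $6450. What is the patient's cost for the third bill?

$1227.25

Bill 1, $1637: $406 finishes the deductible; $1231 goes to coinsurance; coinsurance $1231 × 25% = $307.75. Patient owes $713.75 (running OOP $713.75).
Bill 2, $336: 25% coinsurance on $336 = $84. Patient pays $84; OOP now $797.75.
Bill 3, $6450: 25% coinsurance on $6450 = $1612.50. OOP would hit $2410.25 > $2025, so the cap limits the patient to $2025 − $797.75 = $1227.25.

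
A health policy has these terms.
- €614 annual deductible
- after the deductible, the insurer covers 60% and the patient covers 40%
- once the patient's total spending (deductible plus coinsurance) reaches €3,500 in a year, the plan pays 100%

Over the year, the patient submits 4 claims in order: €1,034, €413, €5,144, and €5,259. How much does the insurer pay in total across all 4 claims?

#1 (€1,034): deductible takes €614, €420 remains; patient's 40% is €168. Cost to patient: €782. OOP to date €782. Plan pays €1,034 − €782 = €252.
#2 (€413): 40% coinsurance on €413 = €165.20. Cost to patient: €165.20. OOP to date €947.20. Insurer: €413 − €165.20 = €247.80.
#3 (€5,144): 40% coinsurance on €5,144 = €2,057.60. Patient pays €2,057.60; OOP now €3,004.80. Insurer: €5,144 − €2,057.60 = €3,086.40.
#4 (€5,259): deductible met; 40% of €5,259 = €2,103.60. Adding that to €3,004.80 gives €5,108.40, past the €3,500 cap; patient pays only €3,500 − €3,004.80 = €495.20. Insurer: €5,259 − €495.20 = €4,763.80.
Insurer total: €252 + €247.80 + €3,086.40 + €4,763.80 = €8,350.

€8,350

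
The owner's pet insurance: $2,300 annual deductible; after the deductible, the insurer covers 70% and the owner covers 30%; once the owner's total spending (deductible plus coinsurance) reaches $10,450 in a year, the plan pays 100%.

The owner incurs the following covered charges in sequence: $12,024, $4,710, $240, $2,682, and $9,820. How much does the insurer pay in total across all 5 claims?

Claim 1 — $12,024: deductible takes $2,300, $9,724 remains; owner's 30% is $2,917.20. Owner pays $5,217.20; OOP now $5,217.20. Insurer: $12,024 − $5,217.20 = $6,806.80.
Claim 2 — $4,710: deductible met; 30% of $4,710 = $1,413. Owner owes $1,413 (running OOP $6,630.20). Plan pays $4,710 − $1,413 = $3,297.
Claim 3 — $240: deductible met; 30% of $240 = $72. Cost to owner: $72. OOP to date $6,702.20. Insurer: $240 − $72 = $168.
Claim 4 — $2,682: deductible met; 30% of $2,682 = $804.60. Owner pays $804.60; OOP now $7,506.80. Plan pays $2,682 − $804.60 = $1,877.40.
Claim 5 — $9,820: 30% coinsurance on $9,820 = $2,946. OOP would hit $10,452.80 > $10,450, so the cap limits the owner to $10,450 − $7,506.80 = $2,943.20. Insurer: $9,820 − $2,943.20 = $6,876.80.
Insurer total: $6,806.80 + $3,297 + $168 + $1,877.40 + $6,876.80 = $19,026.

$19,026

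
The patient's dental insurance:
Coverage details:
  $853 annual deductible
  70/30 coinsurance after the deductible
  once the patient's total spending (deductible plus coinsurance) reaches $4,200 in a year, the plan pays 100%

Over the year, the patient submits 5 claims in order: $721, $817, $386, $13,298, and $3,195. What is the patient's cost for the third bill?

Bill 1, $721: fully absorbed by the deductible. Patient pays $721; OOP now $721.
Bill 2, $817: deductible takes $132, $685 remains; coinsurance $685 × 30% = $205.50. Patient owes $337.50 (running OOP $1,058.50).
Bill 3, $386: deductible already satisfied, so patient's share is 30% × $386 = $115.80. Cost to patient: $115.80. OOP to date $1,174.30.

$115.80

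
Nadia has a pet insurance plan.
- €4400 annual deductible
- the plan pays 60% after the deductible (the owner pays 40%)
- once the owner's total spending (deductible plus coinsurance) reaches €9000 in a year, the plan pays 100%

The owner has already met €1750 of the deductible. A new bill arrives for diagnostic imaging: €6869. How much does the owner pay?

€4337.60

Remaining deductible: €4400 − €1750 = €2650.
That leaves €6869 − €2650 = €4219 for coinsurance.
Owner's 40% share of €4219 is €1687.60.
Owner responsibility before any cap: €2650 + €1687.60 = €4337.60.
Total out-of-pocket so far would be €1750 + €4337.60 = €6087.60, below the €9000 cap — no reduction.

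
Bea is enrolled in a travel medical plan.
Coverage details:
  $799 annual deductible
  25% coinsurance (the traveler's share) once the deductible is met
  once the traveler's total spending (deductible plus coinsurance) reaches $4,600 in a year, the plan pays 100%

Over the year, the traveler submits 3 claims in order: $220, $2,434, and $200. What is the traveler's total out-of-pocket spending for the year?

$1,312.75

Claim 1 — $220: all of it applies to the deductible. Traveler owes $220 (running OOP $220).
Claim 2 — $2,434: $579 to deductible, leaving $1,855; coinsurance $1,855 × 25% = $463.75. Traveler pays $1,042.75; OOP now $1,262.75.
Claim 3 — $200: 25% coinsurance on $200 = $50. Cost to traveler: $50. OOP to date $1,312.75.
Total paid by the traveler: $220 + $1,042.75 + $50 = $1,312.75.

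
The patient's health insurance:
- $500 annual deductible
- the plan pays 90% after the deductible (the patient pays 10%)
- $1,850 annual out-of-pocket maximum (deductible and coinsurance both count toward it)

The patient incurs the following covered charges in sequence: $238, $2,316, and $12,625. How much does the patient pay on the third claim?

Bill 1, $238: entire amount goes to the deductible. Patient owes $238 (running OOP $238).
Bill 2, $2,316: deductible takes $262, $2,054 remains; 10% of $2,054 = $205.40. Patient owes $467.40 (running OOP $705.40).
Bill 3, $12,625: deductible met; 10% of $12,625 = $1,262.50. That would push OOP to $1,967.90, over the $1,850 cap, so patient pays $1,850 − $705.40 = $1,144.60.

$1,144.60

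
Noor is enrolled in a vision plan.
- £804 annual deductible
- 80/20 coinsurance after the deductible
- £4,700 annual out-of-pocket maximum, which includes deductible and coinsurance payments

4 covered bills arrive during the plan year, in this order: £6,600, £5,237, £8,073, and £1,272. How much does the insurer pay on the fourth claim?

Claim 1 — £6,600: £804 finishes the deductible; £5,796 goes to coinsurance; coinsurance £5,796 × 20% = £1,159.20. Member owes £1,963.20 (running OOP £1,963.20). Insurer: £6,600 − £1,963.20 = £4,636.80.
Claim 2 — £5,237: deductible already satisfied, so member's share is 20% × £5,237 = £1,047.40. Member owes £1,047.40 (running OOP £3,010.60). Insurer: £5,237 − £1,047.40 = £4,189.60.
Claim 3 — £8,073: 20% coinsurance on £8,073 = £1,614.60. Member owes £1,614.60 (running OOP £4,625.20). Plan pays £8,073 − £1,614.60 = £6,458.40.
Claim 4 — £1,272: deductible met; 20% of £1,272 = £254.40. OOP would hit £4,879.60 > £4,700, so the cap limits the member to £4,700 − £4,625.20 = £74.80. Plan pays £1,272 − £74.80 = £1,197.20.

£1,197.20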